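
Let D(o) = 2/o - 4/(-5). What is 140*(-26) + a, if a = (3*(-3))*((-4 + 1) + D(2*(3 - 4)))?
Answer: -18056/5 ≈ -3611.2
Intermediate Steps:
D(o) = 4/5 + 2/o (D(o) = 2/o - 4*(-1/5) = 2/o + 4/5 = 4/5 + 2/o)
a = 144/5 (a = (3*(-3))*((-4 + 1) + (4/5 + 2/((2*(3 - 4))))) = -9*(-3 + (4/5 + 2/((2*(-1))))) = -9*(-3 + (4/5 + 2/(-2))) = -9*(-3 + (4/5 + 2*(-1/2))) = -9*(-3 + (4/5 - 1)) = -9*(-3 - 1/5) = -9*(-16/5) = 144/5 ≈ 28.800)
140*(-26) + a = 140*(-26) + 144/5 = -3640 + 144/5 = -18056/5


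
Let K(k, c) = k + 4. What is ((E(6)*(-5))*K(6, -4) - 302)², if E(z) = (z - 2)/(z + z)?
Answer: 913936/9 ≈ 1.0155e+5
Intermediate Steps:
E(z) = (-2 + z)/(2*z) (E(z) = (-2 + z)/((2*z)) = (-2 + z)*(1/(2*z)) = (-2 + z)/(2*z))
K(k, c) = 4 + k
((E(6)*(-5))*K(6, -4) - 302)² = ((((½)*(-2 + 6)/6)*(-5))*(4 + 6) - 302)² = ((((½)*(⅙)*4)*(-5))*10 - 302)² = (((⅓)*(-5))*10 - 302)² = (-5/3*10 - 302)² = (-50/3 - 302)² = (-956/3)² = 913936/9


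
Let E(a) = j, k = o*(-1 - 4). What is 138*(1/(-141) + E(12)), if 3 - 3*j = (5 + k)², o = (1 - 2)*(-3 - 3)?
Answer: -1344810/47 ≈ -28613.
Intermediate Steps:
o = 6 (o = -1*(-6) = 6)
k = -30 (k = 6*(-1 - 4) = 6*(-5) = -30)
j = -622/3 (j = 1 - (5 - 30)²/3 = 1 - ⅓*(-25)² = 1 - ⅓*625 = 1 - 625/3 = -622/3 ≈ -207.33)
E(a) = -622/3
138*(1/(-141) + E(12)) = 138*(1/(-141) - 622/3) = 138*(-1/141 - 622/3) = 138*(-9745/47) = -1344810/47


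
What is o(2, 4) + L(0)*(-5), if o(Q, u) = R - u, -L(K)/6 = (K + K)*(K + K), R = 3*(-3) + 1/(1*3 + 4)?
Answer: -90/7 ≈ -12.857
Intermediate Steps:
R = -62/7 (R = -9 + 1/(3 + 4) = -9 + 1/7 = -9 + ⅐ = -62/7 ≈ -8.8571)
L(K) = -24*K² (L(K) = -6*(K + K)*(K + K) = -6*2*K*2*K = -24*K²)
o(Q, u) = -62/7 - u
o(2, 4) + L(0)*(-5) = (-62/7 - 1*4) - 24*0²*(-5) = (-62/7 - 4) - 24*0*(-5) = -90/7 + 0*(-5) = -90/7 + 0 = -90/7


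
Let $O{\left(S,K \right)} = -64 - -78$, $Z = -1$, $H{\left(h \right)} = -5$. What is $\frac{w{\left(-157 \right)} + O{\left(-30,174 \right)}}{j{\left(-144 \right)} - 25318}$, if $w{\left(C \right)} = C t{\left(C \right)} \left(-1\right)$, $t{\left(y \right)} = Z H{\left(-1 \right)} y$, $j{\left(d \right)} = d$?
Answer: $\frac{123231}{25462} \approx 4.8398$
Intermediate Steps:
$O{\left(S,K \right)} = 14$ ($O{\left(S,K \right)} = -64 + 78 = 14$)
$t{\left(y \right)} = 5 y$ ($t{\left(y \right)} = \left(-1\right) \left(-5\right) y = 5 y$)
$w{\left(C \right)} = - 5 C^{2}$ ($w{\left(C \right)} = C 5 C \left(-1\right) = 5 C^{2} \left(-1\right) = - 5 C^{2}$)
$\frac{w{\left(-157 \right)} + O{\left(-30,174 \right)}}{j{\left(-144 \right)} - 25318} = \frac{- 5 \left(-157\right)^{2} + 14}{-144 - 25318} = \frac{\left(-5\right) 24649 + 14}{-25462} = \left(-123245 + 14\right) \left(- \frac{1}{25462}\right) = \left(-123231\right) \left(- \frac{1}{25462}\right) = \frac{123231}{25462}$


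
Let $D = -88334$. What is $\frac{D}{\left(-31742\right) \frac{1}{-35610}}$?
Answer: $- \frac{1572786870}{15871} \approx -99098.0$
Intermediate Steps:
$\frac{D}{\left(-31742\right) \frac{1}{-35610}} = - \frac{88334}{\left(-31742\right) \frac{1}{-35610}} = - \frac{88334}{\left(-31742\right) \left(- \frac{1}{35610}\right)} = - \frac{88334}{\frac{15871}{17805}} = \left(-88334\right) \frac{17805}{15871} = - \frac{1572786870}{15871}$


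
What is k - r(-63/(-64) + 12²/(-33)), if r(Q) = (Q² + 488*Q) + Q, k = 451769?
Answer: 224717270087/495616 ≈ 4.5341e+5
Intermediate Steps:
r(Q) = Q² + 489*Q
k - r(-63/(-64) + 12²/(-33)) = 451769 - (-63/(-64) + 12²/(-33))*(489 + (-63/(-64) + 12²/(-33))) = 451769 - (-63*(-1/64) + 144*(-1/33))*(489 + (-63*(-1/64) + 144*(-1/33))) = 451769 - (63/64 - 48/11)*(489 + (63/64 - 48/11)) = 451769 - (-2379)*(489 - 2379/704)/704 = 451769 - (-2379)*341877/(704*704) = 451769 - 1*(-813325383/495616) = 451769 + 813325383/495616 = 224717270087/495616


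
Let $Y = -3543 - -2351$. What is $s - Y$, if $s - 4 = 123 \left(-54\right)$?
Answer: $-5446$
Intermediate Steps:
$s = -6638$ ($s = 4 + 123 \left(-54\right) = 4 - 6642 = -6638$)
$Y = -1192$ ($Y = -3543 + 2351 = -1192$)
$s - Y = -6638 - -1192 = -6638 + 1192 = -5446$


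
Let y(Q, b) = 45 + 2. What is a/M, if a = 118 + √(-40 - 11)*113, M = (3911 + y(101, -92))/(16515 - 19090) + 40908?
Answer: 151925/52667071 + 290975*I*√51/105334142 ≈ 0.0028846 + 0.019727*I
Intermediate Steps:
y(Q, b) = 47
M = 105334142/2575 (M = (3911 + 47)/(16515 - 19090) + 40908 = 3958/(-2575) + 40908 = 3958*(-1/2575) + 40908 = -3958/2575 + 40908 = 105334142/2575 ≈ 40906.)
a = 118 + 113*I*√51 (a = 118 + √(-51)*113 = 118 + (I*√51)*113 = 118 + 113*I*√51 ≈ 118.0 + 806.98*I)
a/M = (118 + 113*I*√51)/(105334142/2575) = (118 + 113*I*√51)*(2575/105334142) = 151925/52667071 + 290975*I*√51/105334142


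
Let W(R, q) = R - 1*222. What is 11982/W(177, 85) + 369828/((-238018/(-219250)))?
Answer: 607660595554/1785135 ≈ 3.4040e+5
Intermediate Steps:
W(R, q) = -222 + R (W(R, q) = R - 222 = -222 + R)
11982/W(177, 85) + 369828/((-238018/(-219250))) = 11982/(-222 + 177) + 369828/((-238018/(-219250))) = 11982/(-45) + 369828/((-238018*(-1/219250))) = 11982*(-1/45) + 369828/(119009/109625) = -3994/15 + 369828*(109625/119009) = -3994/15 + 40542394500/119009 = 607660595554/1785135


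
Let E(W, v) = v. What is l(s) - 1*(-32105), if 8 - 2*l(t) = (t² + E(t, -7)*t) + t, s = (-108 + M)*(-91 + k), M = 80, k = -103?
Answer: -14704907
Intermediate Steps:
s = 5432 (s = (-108 + 80)*(-91 - 103) = -28*(-194) = 5432)
l(t) = 4 + 3*t - t²/2 (l(t) = 4 - ((t² - 7*t) + t)/2 = 4 - (t² - 6*t)/2 = 4 + (3*t - t²/2) = 4 + 3*t - t²/2)
l(s) - 1*(-32105) = (4 + 3*5432 - ½*5432²) - 1*(-32105) = (4 + 16296 - ½*29506624) + 32105 = (4 + 16296 - 14753312) + 32105 = -14737012 + 32105 = -14704907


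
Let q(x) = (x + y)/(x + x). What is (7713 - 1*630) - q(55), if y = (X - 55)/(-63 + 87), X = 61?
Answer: 3116299/440 ≈ 7082.5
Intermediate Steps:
y = 1/4 (y = (61 - 55)/(-63 + 87) = 6/24 = 6*(1/24) = 1/4 ≈ 0.25000)
q(x) = (1/4 + x)/(2*x) (q(x) = (x + 1/4)/(x + x) = (1/4 + x)/((2*x)) = (1/4 + x)*(1/(2*x)) = (1/4 + x)/(2*x))
(7713 - 1*630) - q(55) = (7713 - 1*630) - (1 + 4*55)/(8*55) = (7713 - 630) - (1 + 220)/(8*55) = 7083 - 221/(8*55) = 7083 - 1*221/440 = 7083 - 221/440 = 3116299/440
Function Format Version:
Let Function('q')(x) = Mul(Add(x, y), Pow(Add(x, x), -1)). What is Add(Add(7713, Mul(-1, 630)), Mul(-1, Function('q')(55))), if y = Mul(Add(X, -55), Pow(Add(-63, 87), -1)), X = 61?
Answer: Rational(3116299, 440) ≈ 7082.5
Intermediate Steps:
y = Rational(1, 4) (y = Mul(Add(61, -55), Pow(Add(-63, 87), -1)) = Mul(6, Pow(24, -1)) = Mul(6, Rational(1, 24)) = Rational(1, 4) ≈ 0.25000)
Function('q')(x) = Mul(Rational(1, 2), Pow(x, -1), Add(Rational(1, 4), x)) (Function('q')(x) = Mul(Add(x, Rational(1, 4)), Pow(Add(x, x), -1)) = Mul(Add(Rational(1, 4), x), Pow(Mul(2, x), -1)) = Mul(Add(Rational(1, 4), x), Mul(Rational(1, 2), Pow(x, -1))) = Mul(Rational(1, 2), Pow(x, -1), Add(Rational(1, 4), x)))
Add(Add(7713, Mul(-1, 630)), Mul(-1, Function('q')(55))) = Add(Add(7713, Mul(-1, 630)), Mul(-1, Mul(Rational(1, 8), Pow(55, -1), Add(1, Mul(4, 55))))) = Add(Add(7713, -630), Mul(-1, Mul(Rational(1, 8), Rational(1, 55), Add(1, 220)))) = Add(7083, Mul(-1, Mul(Rational(1, 8), Rational(1, 55), 221))) = Add(7083, Mul(-1, Rational(221, 440))) = Add(7083, Rational(-221, 440)) = Rational(3116299, 440)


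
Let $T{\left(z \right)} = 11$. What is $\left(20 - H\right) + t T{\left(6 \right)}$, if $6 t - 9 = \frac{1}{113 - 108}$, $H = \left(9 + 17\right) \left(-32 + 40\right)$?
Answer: $- \frac{2567}{15} \approx -171.13$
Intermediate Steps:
$H = 208$ ($H = 26 \cdot 8 = 208$)
$t = \frac{23}{15}$ ($t = \frac{3}{2} + \frac{1}{6 \left(113 - 108\right)} = \frac{3}{2} + \frac{1}{6 \cdot 5} = \frac{3}{2} + \frac{1}{6} \cdot \frac{1}{5} = \frac{3}{2} + \frac{1}{30} = \frac{23}{15} \approx 1.5333$)
$\left(20 - H\right) + t T{\left(6 \right)} = \left(20 - 208\right) + \frac{23}{15} \cdot 11 = \left(20 - 208\right) + \frac{253}{15} = -188 + \frac{253}{15} = - \frac{2567}{15}$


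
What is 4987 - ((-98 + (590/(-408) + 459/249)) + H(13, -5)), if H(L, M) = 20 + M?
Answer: 85838513/16932 ≈ 5069.6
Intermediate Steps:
4987 - ((-98 + (590/(-408) + 459/249)) + H(13, -5)) = 4987 - ((-98 + (590/(-408) + 459/249)) + (20 - 5)) = 4987 - ((-98 + (590*(-1/408) + 459*(1/249))) + 15) = 4987 - ((-98 + (-295/204 + 153/83)) + 15) = 4987 - ((-98 + 6727/16932) + 15) = 4987 - (-1652609/16932 + 15) = 4987 - 1*(-1398629/16932) = 4987 + 1398629/16932 = 85838513/16932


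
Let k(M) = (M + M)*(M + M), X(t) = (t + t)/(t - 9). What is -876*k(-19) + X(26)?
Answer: -21503996/17 ≈ -1.2649e+6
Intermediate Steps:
X(t) = 2*t/(-9 + t) (X(t) = (2*t)/(-9 + t) = 2*t/(-9 + t))
k(M) = 4*M² (k(M) = (2*M)*(2*M) = 4*M²)
-876*k(-19) + X(26) = -3504*(-19)² + 2*26/(-9 + 26) = -3504*361 + 2*26/17 = -876*1444 + 2*26*(1/17) = -1264944 + 52/17 = -21503996/17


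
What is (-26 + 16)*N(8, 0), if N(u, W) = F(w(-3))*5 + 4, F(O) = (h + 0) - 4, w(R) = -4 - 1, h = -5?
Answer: 410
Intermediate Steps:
w(R) = -5
F(O) = -9 (F(O) = (-5 + 0) - 4 = -5 - 4 = -9)
N(u, W) = -41 (N(u, W) = -9*5 + 4 = -45 + 4 = -41)
(-26 + 16)*N(8, 0) = (-26 + 16)*(-41) = -10*(-41) = 410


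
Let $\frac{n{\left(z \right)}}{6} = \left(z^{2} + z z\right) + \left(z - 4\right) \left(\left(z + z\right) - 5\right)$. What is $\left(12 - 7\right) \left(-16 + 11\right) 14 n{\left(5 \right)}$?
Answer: $-115500$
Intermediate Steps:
$n{\left(z \right)} = 12 z^{2} + 6 \left(-5 + 2 z\right) \left(-4 + z\right)$ ($n{\left(z \right)} = 6 \left(\left(z^{2} + z z\right) + \left(z - 4\right) \left(\left(z + z\right) - 5\right)\right) = 6 \left(\left(z^{2} + z^{2}\right) + \left(-4 + z\right) \left(2 z - 5\right)\right) = 6 \left(2 z^{2} + \left(-4 + z\right) \left(-5 + 2 z\right)\right) = 6 \left(2 z^{2} + \left(-5 + 2 z\right) \left(-4 + z\right)\right) = 12 z^{2} + 6 \left(-5 + 2 z\right) \left(-4 + z\right)$)
$\left(12 - 7\right) \left(-16 + 11\right) 14 n{\left(5 \right)} = \left(12 - 7\right) \left(-16 + 11\right) 14 \left(120 - 390 + 24 \cdot 5^{2}\right) = 5 \left(-5\right) 14 \left(120 - 390 + 24 \cdot 25\right) = \left(-25\right) 14 \left(120 - 390 + 600\right) = \left(-350\right) 330 = -115500$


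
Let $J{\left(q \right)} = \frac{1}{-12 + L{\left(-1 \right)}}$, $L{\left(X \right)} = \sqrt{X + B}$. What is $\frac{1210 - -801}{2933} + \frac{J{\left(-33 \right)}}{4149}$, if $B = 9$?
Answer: $\frac{94558309}{137915526} - \frac{\sqrt{2}}{282132} \approx 0.68562$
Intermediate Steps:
$L{\left(X \right)} = \sqrt{9 + X}$ ($L{\left(X \right)} = \sqrt{X + 9} = \sqrt{9 + X}$)
$J{\left(q \right)} = \frac{1}{-12 + 2 \sqrt{2}}$ ($J{\left(q \right)} = \frac{1}{-12 + \sqrt{9 - 1}} = \frac{1}{-12 + \sqrt{8}} = \frac{1}{-12 + 2 \sqrt{2}}$)
$\frac{1210 - -801}{2933} + \frac{J{\left(-33 \right)}}{4149} = \frac{1210 - -801}{2933} + \frac{- \frac{3}{34} - \frac{\sqrt{2}}{68}}{4149} = \left(1210 + 801\right) \frac{1}{2933} + \left(- \frac{3}{34} - \frac{\sqrt{2}}{68}\right) \frac{1}{4149} = 2011 \cdot \frac{1}{2933} - \left(\frac{1}{47022} + \frac{\sqrt{2}}{282132}\right) = \frac{2011}{2933} - \left(\frac{1}{47022} + \frac{\sqrt{2}}{282132}\right) = \frac{94558309}{137915526} - \frac{\sqrt{2}}{282132}$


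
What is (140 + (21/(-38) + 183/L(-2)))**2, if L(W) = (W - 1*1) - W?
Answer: 2739025/1444 ≈ 1896.8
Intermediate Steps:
L(W) = -1 (L(W) = (W - 1) - W = (-1 + W) - W = -1)
(140 + (21/(-38) + 183/L(-2)))**2 = (140 + (21/(-38) + 183/(-1)))**2 = (140 + (21*(-1/38) + 183*(-1)))**2 = (140 + (-21/38 - 183))**2 = (140 - 6975/38)**2 = (-1655/38)**2 = 2739025/1444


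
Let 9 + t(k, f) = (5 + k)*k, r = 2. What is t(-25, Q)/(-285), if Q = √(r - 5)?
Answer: -491/285 ≈ -1.7228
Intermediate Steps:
Q = I*√3 (Q = √(2 - 5) = √(-3) = I*√3 ≈ 1.732*I)
t(k, f) = -9 + k*(5 + k) (t(k, f) = -9 + (5 + k)*k = -9 + k*(5 + k))
t(-25, Q)/(-285) = (-9 + (-25)² + 5*(-25))/(-285) = (-9 + 625 - 125)*(-1/285) = 491*(-1/285) = -491/285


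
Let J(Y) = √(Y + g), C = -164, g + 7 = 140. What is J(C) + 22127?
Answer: 22127 + I*√31 ≈ 22127.0 + 5.5678*I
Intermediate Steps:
g = 133 (g = -7 + 140 = 133)
J(Y) = √(133 + Y) (J(Y) = √(Y + 133) = √(133 + Y))
J(C) + 22127 = √(133 - 164) + 22127 = √(-31) + 22127 = I*√31 + 22127 = 22127 + I*√31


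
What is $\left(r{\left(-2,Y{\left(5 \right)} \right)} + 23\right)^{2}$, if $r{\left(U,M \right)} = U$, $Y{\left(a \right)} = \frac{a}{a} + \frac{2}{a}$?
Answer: $441$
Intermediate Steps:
$Y{\left(a \right)} = 1 + \frac{2}{a}$
$\left(r{\left(-2,Y{\left(5 \right)} \right)} + 23\right)^{2} = \left(-2 + 23\right)^{2} = 21^{2} = 441$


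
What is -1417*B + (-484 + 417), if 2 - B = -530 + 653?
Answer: 171390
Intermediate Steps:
B = -121 (B = 2 - (-530 + 653) = 2 - 1*123 = 2 - 123 = -121)
-1417*B + (-484 + 417) = -1417*(-121) + (-484 + 417) = 171457 - 67 = 171390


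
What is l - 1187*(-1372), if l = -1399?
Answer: 1627165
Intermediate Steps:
l - 1187*(-1372) = -1399 - 1187*(-1372) = -1399 + 1628564 = 1627165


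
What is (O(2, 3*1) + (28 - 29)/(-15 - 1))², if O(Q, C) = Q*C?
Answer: 9409/256 ≈ 36.754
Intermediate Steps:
O(Q, C) = C*Q
(O(2, 3*1) + (28 - 29)/(-15 - 1))² = ((3*1)*2 + (28 - 29)/(-15 - 1))² = (3*2 - 1/(-16))² = (6 - 1*(-1/16))² = (6 + 1/16)² = (97/16)² = 9409/256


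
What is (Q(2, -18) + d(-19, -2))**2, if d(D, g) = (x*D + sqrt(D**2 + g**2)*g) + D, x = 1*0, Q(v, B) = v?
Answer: 1749 + 68*sqrt(365) ≈ 3048.1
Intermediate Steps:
x = 0
d(D, g) = D + g*sqrt(D**2 + g**2) (d(D, g) = (0*D + sqrt(D**2 + g**2)*g) + D = (0 + g*sqrt(D**2 + g**2)) + D = g*sqrt(D**2 + g**2) + D = D + g*sqrt(D**2 + g**2))
(Q(2, -18) + d(-19, -2))**2 = (2 + (-19 - 2*sqrt((-19)**2 + (-2)**2)))**2 = (2 + (-19 - 2*sqrt(361 + 4)))**2 = (2 + (-19 - 2*sqrt(365)))**2 = (-17 - 2*sqrt(365))**2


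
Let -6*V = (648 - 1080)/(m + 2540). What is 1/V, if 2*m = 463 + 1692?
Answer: 7235/144 ≈ 50.243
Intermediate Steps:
m = 2155/2 (m = (463 + 1692)/2 = (½)*2155 = 2155/2 ≈ 1077.5)
V = 144/7235 (V = -(648 - 1080)/(6*(2155/2 + 2540)) = -(-72)/7235/2 = -(-72)*2/7235 = -⅙*(-864/7235) = 144/7235 ≈ 0.019903)
1/V = 1/(144/7235) = 7235/144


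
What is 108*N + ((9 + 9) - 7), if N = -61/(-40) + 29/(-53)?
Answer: 61801/530 ≈ 116.61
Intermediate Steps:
N = 2073/2120 (N = -61*(-1/40) + 29*(-1/53) = 61/40 - 29/53 = 2073/2120 ≈ 0.97783)
108*N + ((9 + 9) - 7) = 108*(2073/2120) + ((9 + 9) - 7) = 55971/530 + (18 - 7) = 55971/530 + 11 = 61801/530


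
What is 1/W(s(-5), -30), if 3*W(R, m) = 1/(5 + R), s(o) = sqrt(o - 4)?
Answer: 15 + 9*I ≈ 15.0 + 9.0*I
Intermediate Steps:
s(o) = sqrt(-4 + o)
W(R, m) = 1/(3*(5 + R))
1/W(s(-5), -30) = 1/(1/(3*(5 + sqrt(-4 - 5)))) = 1/(1/(3*(5 + sqrt(-9)))) = 1/(1/(3*(5 + 3*I))) = 1/(((5 - 3*I)/34)/3) = 1/((5 - 3*I)/102) = 15 + 9*I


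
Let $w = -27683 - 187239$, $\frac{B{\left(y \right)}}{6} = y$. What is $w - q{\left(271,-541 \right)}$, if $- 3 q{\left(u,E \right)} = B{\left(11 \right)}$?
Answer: $-214900$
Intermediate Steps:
$B{\left(y \right)} = 6 y$
$q{\left(u,E \right)} = -22$ ($q{\left(u,E \right)} = - \frac{6 \cdot 11}{3} = \left(- \frac{1}{3}\right) 66 = -22$)
$w = -214922$ ($w = -27683 - 187239 = -214922$)
$w - q{\left(271,-541 \right)} = -214922 - -22 = -214922 + 22 = -214900$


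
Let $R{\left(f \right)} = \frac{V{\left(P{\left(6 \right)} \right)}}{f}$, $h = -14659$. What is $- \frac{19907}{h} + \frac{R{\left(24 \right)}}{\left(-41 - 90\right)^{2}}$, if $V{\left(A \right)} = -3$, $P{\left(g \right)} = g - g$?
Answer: $\frac{2732977557}{2012504792} \approx 1.358$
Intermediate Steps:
$P{\left(g \right)} = 0$
$R{\left(f \right)} = - \frac{3}{f}$
$- \frac{19907}{h} + \frac{R{\left(24 \right)}}{\left(-41 - 90\right)^{2}} = - \frac{19907}{-14659} + \frac{\left(-3\right) \frac{1}{24}}{\left(-41 - 90\right)^{2}} = \left(-19907\right) \left(- \frac{1}{14659}\right) + \frac{\left(-3\right) \frac{1}{24}}{\left(-131\right)^{2}} = \frac{19907}{14659} - \frac{1}{8 \cdot 17161} = \frac{19907}{14659} - \frac{1}{137288} = \frac{2732977557}{2012504792}$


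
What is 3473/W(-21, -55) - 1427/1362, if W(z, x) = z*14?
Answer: -143049/11123 ≈ -12.861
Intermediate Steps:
W(z, x) = 14*z
3473/W(-21, -55) - 1427/1362 = 3473/((14*(-21))) - 1427/1362 = 3473/(-294) - 1427*1/1362 = 3473*(-1/294) - 1427/1362 = -3473/294 - 1427/1362 = -143049/11123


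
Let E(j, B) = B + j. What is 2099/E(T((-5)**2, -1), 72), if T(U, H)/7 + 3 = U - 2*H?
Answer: 2099/240 ≈ 8.7458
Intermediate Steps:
T(U, H) = -21 - 14*H + 7*U (T(U, H) = -21 + 7*(U - 2*H) = -21 + (-14*H + 7*U) = -21 - 14*H + 7*U)
2099/E(T((-5)**2, -1), 72) = 2099/(72 + (-21 - 14*(-1) + 7*(-5)**2)) = 2099/(72 + (-21 + 14 + 7*25)) = 2099/(72 + (-21 + 14 + 175)) = 2099/(72 + 168) = 2099/240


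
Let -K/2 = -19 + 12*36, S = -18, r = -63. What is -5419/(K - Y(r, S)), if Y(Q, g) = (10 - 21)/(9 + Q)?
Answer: 292626/44615 ≈ 6.5589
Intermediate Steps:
Y(Q, g) = -11/(9 + Q)
K = -826 (K = -2*(-19 + 12*36) = -2*(-19 + 432) = -2*413 = -826)
-5419/(K - Y(r, S)) = -5419/(-826 - (-11)/(9 - 63)) = -5419/(-826 - (-11)/(-54)) = -5419/(-826 - (-11)*(-1)/54) = -5419/(-826 - 1*11/54) = -5419/(-826 - 11/54) = -5419/(-44615/54) = -5419*(-54/44615) = 292626/44615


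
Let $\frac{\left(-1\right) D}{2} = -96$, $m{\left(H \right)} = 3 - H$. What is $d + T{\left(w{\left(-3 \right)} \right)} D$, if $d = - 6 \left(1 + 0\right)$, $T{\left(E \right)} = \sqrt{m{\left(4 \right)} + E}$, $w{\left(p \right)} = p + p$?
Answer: $-6 + 192 i \sqrt{7} \approx -6.0 + 507.98 i$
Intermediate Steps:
$w{\left(p \right)} = 2 p$
$D = 192$ ($D = \left(-2\right) \left(-96\right) = 192$)
$T{\left(E \right)} = \sqrt{-1 + E}$ ($T{\left(E \right)} = \sqrt{\left(3 - 4\right) + E} = \sqrt{-1 + E}$)
$d = -6$ ($d = \left(-6\right) 1 = -6$)
$d + T{\left(w{\left(-3 \right)} \right)} D = -6 + \sqrt{-1 + 2 \left(-3\right)} 192 = -6 + \sqrt{-1 - 6} \cdot 192 = -6 + \sqrt{-7} \cdot 192 = -6 + i \sqrt{7} \cdot 192 = -6 + 192 i \sqrt{7}$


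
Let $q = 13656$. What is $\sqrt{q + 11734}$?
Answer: $\sqrt{25390} \approx 159.34$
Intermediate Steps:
$\sqrt{q + 11734} = \sqrt{13656 + 11734} = \sqrt{25390}$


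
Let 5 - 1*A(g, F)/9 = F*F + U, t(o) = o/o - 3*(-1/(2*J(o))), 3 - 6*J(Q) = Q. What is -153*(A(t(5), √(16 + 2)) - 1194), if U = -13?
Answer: 182682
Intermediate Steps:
J(Q) = ½ - Q/6
t(o) = 1 - 3/(-1 + o/3) (t(o) = o/o - 3*(-1/(2*(½ - o/6))) = 1 - 3/(-1 + o/3))
A(g, F) = 162 - 9*F² (A(g, F) = 45 - 9*(F*F - 13) = 45 - 9*(F² - 13) = 45 - 9*(-13 + F²) = 45 + (117 - 9*F²) = 162 - 9*F²)
-153*(A(t(5), √(16 + 2)) - 1194) = -153*((162 - 9*(√(16 + 2))²) - 1194) = -153*((162 - 9*(√18)²) - 1194) = -153*((162 - 9*(3*√2)²) - 1194) = -153*((162 - 9*18) - 1194) = -153*((162 - 162) - 1194) = -153*(0 - 1194) = -153*(-1194) = 182682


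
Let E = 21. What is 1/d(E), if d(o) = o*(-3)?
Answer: -1/63 ≈ -0.015873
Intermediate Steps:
d(o) = -3*o
1/d(E) = 1/(-3*21) = 1/(-63) = -1/63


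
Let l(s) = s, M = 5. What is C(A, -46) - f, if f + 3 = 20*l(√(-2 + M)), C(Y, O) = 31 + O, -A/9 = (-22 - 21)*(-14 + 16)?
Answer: -12 - 20*√3 ≈ -46.641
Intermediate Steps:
A = 774 (A = -9*(-22 - 21)*(-14 + 16) = -(-387)*2 = -9*(-86) = 774)
f = -3 + 20*√3 (f = -3 + 20*√(-2 + 5) = -3 + 20*√3 ≈ 31.641)
C(A, -46) - f = (31 - 46) - (-3 + 20*√3) = -15 + (3 - 20*√3) = -12 - 20*√3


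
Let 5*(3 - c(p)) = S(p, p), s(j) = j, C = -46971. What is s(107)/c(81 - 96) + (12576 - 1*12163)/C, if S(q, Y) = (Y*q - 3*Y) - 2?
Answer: -25233974/11883663 ≈ -2.1234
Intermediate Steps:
S(q, Y) = -2 - 3*Y + Y*q (S(q, Y) = (-3*Y + Y*q) - 2 = -2 - 3*Y + Y*q)
c(p) = 17/5 - p**2/5 + 3*p/5 (c(p) = 3 - (-2 - 3*p + p*p)/5 = 3 - (-2 - 3*p + p**2)/5 = 3 - (-2 + p**2 - 3*p)/5 = 3 + (2/5 - p**2/5 + 3*p/5) = 17/5 - p**2/5 + 3*p/5)
s(107)/c(81 - 96) + (12576 - 1*12163)/C = 107/(17/5 - (81 - 96)**2/5 + 3*(81 - 96)/5) + (12576 - 1*12163)/(-46971) = 107/(17/5 - 1/5*(-15)**2 + (3/5)*(-15)) + (12576 - 12163)*(-1/46971) = 107/(17/5 - 1/5*225 - 9) + 413*(-1/46971) = 107/(17/5 - 45 - 9) - 413/46971 = 107/(-253/5) - 413/46971 = 107*(-5/253) - 413/46971 = -535/253 - 413/46971 = -25233974/11883663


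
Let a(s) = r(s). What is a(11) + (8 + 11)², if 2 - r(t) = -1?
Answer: 364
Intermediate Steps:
r(t) = 3 (r(t) = 2 - 1*(-1) = 2 + 1 = 3)
a(s) = 3
a(11) + (8 + 11)² = 3 + (8 + 11)² = 3 + 19² = 3 + 361 = 364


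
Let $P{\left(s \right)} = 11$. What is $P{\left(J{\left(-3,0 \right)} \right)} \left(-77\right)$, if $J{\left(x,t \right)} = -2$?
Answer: $-847$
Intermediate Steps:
$P{\left(J{\left(-3,0 \right)} \right)} \left(-77\right) = 11 \left(-77\right) = -847$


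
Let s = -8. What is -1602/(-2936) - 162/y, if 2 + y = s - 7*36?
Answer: 223839/192308 ≈ 1.1640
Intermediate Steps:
y = -262 (y = -2 + (-8 - 7*36) = -2 + (-8 - 252) = -2 - 260 = -262)
-1602/(-2936) - 162/y = -1602/(-2936) - 162/(-262) = -1602*(-1/2936) - 162*(-1/262) = 801/1468 + 81/131 = 223839/192308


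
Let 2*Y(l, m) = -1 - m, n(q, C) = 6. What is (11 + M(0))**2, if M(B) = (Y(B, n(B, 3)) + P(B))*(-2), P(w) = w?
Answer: 324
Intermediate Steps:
Y(l, m) = -1/2 - m/2 (Y(l, m) = (-1 - m)/2 = -1/2 - m/2)
M(B) = 7 - 2*B (M(B) = ((-1/2 - 1/2*6) + B)*(-2) = ((-1/2 - 3) + B)*(-2) = (-7/2 + B)*(-2) = 7 - 2*B)
(11 + M(0))**2 = (11 + (7 - 2*0))**2 = (11 + (7 + 0))**2 = (11 + 7)**2 = 18**2 = 324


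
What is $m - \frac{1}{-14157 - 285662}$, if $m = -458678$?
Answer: $- \frac{137520379281}{299819} \approx -4.5868 \cdot 10^{5}$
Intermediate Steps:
$m - \frac{1}{-14157 - 285662} = -458678 - \frac{1}{-14157 - 285662} = -458678 - \frac{1}{-299819} = -458678 - - \frac{1}{299819} = -458678 + \frac{1}{299819} = - \frac{137520379281}{299819}$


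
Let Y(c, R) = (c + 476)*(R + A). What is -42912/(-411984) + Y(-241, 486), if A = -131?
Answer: 238679223/2861 ≈ 83425.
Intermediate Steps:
Y(c, R) = (-131 + R)*(476 + c) (Y(c, R) = (c + 476)*(R - 131) = (476 + c)*(-131 + R) = (-131 + R)*(476 + c))
-42912/(-411984) + Y(-241, 486) = -42912/(-411984) + (-62356 - 131*(-241) + 476*486 + 486*(-241)) = -42912*(-1/411984) + (-62356 + 31571 + 231336 - 117126) = 298/2861 + 83425 = 238679223/2861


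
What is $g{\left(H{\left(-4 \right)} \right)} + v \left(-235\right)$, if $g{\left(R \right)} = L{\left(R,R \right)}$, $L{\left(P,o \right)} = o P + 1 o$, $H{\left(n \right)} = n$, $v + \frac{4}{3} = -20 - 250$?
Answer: $\frac{191326}{3} \approx 63775.0$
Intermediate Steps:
$v = - \frac{814}{3}$ ($v = - \frac{4}{3} - 270 = - \frac{814}{3} \approx -271.33$)
$L{\left(P,o \right)} = o + P o$ ($L{\left(P,o \right)} = P o + o = o + P o$)
$g{\left(R \right)} = R \left(1 + R\right)$
$g{\left(H{\left(-4 \right)} \right)} + v \left(-235\right) = - 4 \left(1 - 4\right) - - \frac{191290}{3} = \left(-4\right) \left(-3\right) + \frac{191290}{3} = 12 + \frac{191290}{3} = \frac{191326}{3}$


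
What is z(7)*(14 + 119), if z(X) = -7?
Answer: -931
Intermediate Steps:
z(7)*(14 + 119) = -7*(14 + 119) = -7*133 = -931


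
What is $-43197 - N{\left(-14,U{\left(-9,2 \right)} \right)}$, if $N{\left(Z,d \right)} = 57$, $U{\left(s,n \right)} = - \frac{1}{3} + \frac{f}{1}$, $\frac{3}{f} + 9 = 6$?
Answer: $-43254$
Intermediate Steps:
$f = -1$ ($f = \frac{3}{-9 + 6} = \frac{3}{-3} = 3 \left(- \frac{1}{3}\right) = -1$)
$U{\left(s,n \right)} = - \frac{4}{3}$ ($U{\left(s,n \right)} = - \frac{1}{3} - 1^{-1} = \left(-1\right) \frac{1}{3} - 1 = - \frac{1}{3} - 1 = - \frac{4}{3}$)
$-43197 - N{\left(-14,U{\left(-9,2 \right)} \right)} = -43197 - 57 = -43254$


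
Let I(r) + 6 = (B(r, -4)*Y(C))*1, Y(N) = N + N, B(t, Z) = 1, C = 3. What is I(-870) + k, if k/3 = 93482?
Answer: 280446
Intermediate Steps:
k = 280446 (k = 3*93482 = 280446)
Y(N) = 2*N
I(r) = 0 (I(r) = -6 + (1*(2*3))*1 = -6 + (1*6)*1 = -6 + 6*1 = -6 + 6 = 0)
I(-870) + k = 0 + 280446 = 280446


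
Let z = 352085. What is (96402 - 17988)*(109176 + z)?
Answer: 36169320054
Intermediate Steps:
(96402 - 17988)*(109176 + z) = (96402 - 17988)*(109176 + 352085) = 78414*461261 = 36169320054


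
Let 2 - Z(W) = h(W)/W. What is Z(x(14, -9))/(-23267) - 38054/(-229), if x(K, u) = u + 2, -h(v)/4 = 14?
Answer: 885403792/5328143 ≈ 166.17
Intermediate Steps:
h(v) = -56 (h(v) = -4*14 = -56)
x(K, u) = 2 + u
Z(W) = 2 + 56/W (Z(W) = 2 - (-56)/W = 2 + 56/W)
Z(x(14, -9))/(-23267) - 38054/(-229) = (2 + 56/(2 - 9))/(-23267) - 38054/(-229) = (2 + 56/(-7))*(-1/23267) - 38054*(-1/229) = (2 + 56*(-⅐))*(-1/23267) + 38054/229 = (2 - 8)*(-1/23267) + 38054/229 = -6*(-1/23267) + 38054/229 = 6/23267 + 38054/229 = 885403792/5328143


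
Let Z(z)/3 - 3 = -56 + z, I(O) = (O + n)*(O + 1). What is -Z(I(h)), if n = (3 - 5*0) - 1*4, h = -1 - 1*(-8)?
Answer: 15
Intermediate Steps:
h = 7 (h = -1 + 8 = 7)
n = -1 (n = (3 + 0) - 4 = 3 - 4 = -1)
I(O) = (1 + O)*(-1 + O) (I(O) = (O - 1)*(O + 1) = (-1 + O)*(1 + O) = (1 + O)*(-1 + O))
Z(z) = -159 + 3*z (Z(z) = 9 + 3*(-56 + z) = 9 + (-168 + 3*z) = -159 + 3*z)
-Z(I(h)) = -(-159 + 3*(-1 + 7²)) = -(-159 + 3*(-1 + 49)) = -(-159 + 3*48) = -(-159 + 144) = -1*(-15) = 15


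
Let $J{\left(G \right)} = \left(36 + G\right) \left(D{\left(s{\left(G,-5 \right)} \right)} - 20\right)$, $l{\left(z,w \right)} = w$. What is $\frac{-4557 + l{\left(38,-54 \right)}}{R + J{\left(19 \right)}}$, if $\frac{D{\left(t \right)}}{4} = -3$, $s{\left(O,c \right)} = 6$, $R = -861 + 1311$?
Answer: $\frac{4611}{1310} \approx 3.5198$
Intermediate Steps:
$R = 450$
$D{\left(t \right)} = -12$ ($D{\left(t \right)} = 4 \left(-3\right) = -12$)
$J{\left(G \right)} = -1152 - 32 G$ ($J{\left(G \right)} = \left(36 + G\right) \left(-12 - 20\right) = \left(36 + G\right) \left(-32\right) = -1152 - 32 G$)
$\frac{-4557 + l{\left(38,-54 \right)}}{R + J{\left(19 \right)}} = \frac{-4557 - 54}{450 - 1760} = - \frac{4611}{450 - 1760} = - \frac{4611}{-1310} = \left(-4611\right) \left(- \frac{1}{1310}\right) = \frac{4611}{1310}$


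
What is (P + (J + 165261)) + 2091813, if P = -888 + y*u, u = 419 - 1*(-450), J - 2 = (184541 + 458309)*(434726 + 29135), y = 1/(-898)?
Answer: 267779379433255/898 ≈ 2.9820e+11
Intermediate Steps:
y = -1/898 ≈ -0.0011136
J = 298193043852 (J = 2 + (184541 + 458309)*(434726 + 29135) = 2 + 642850*463861 = 2 + 298193043850 = 298193043852)
u = 869 (u = 419 + 450 = 869)
P = -798293/898 (P = -888 - 1/898*869 = -888 - 869/898 = -798293/898 ≈ -888.97)
(P + (J + 165261)) + 2091813 = (-798293/898 + (298193043852 + 165261)) + 2091813 = (-798293/898 + 298193209113) + 2091813 = 267777500985181/898 + 2091813 = 267779379433255/898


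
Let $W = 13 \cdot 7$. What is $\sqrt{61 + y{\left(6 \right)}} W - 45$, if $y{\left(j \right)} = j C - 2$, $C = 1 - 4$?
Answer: $-45 + 91 \sqrt{41} \approx 537.68$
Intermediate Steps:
$C = -3$ ($C = 1 - 4 = -3$)
$W = 91$
$y{\left(j \right)} = -2 - 3 j$ ($y{\left(j \right)} = j \left(-3\right) - 2 = - 3 j - 2 = -2 - 3 j$)
$\sqrt{61 + y{\left(6 \right)}} W - 45 = \sqrt{61 - 20} \cdot 91 - 45 = \sqrt{41} \cdot 91 - 45 = 91 \sqrt{41} - 45 = -45 + 91 \sqrt{41}$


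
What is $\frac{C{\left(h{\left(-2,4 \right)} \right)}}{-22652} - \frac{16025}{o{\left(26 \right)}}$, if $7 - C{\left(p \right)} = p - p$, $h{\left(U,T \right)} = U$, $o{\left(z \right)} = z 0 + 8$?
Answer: $- \frac{12964227}{6472} \approx -2003.1$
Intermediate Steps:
$o{\left(z \right)} = 8$ ($o{\left(z \right)} = 0 + 8 = 8$)
$C{\left(p \right)} = 7$ ($C{\left(p \right)} = 7 - \left(p - p\right) = 7 - 0 = 7 + 0 = 7$)
$\frac{C{\left(h{\left(-2,4 \right)} \right)}}{-22652} - \frac{16025}{o{\left(26 \right)}} = \frac{7}{-22652} - \frac{16025}{8} = 7 \left(- \frac{1}{22652}\right) - \frac{16025}{8} = - \frac{1}{3236} - \frac{16025}{8} = - \frac{12964227}{6472}$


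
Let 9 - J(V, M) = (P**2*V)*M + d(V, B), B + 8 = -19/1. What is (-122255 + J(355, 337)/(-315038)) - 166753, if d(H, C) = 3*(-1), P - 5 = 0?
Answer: -91045511441/315038 ≈ -2.8900e+5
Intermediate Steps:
B = -27 (B = -8 - 19/1 = -8 - 19*1 = -8 - 19 = -27)
P = 5 (P = 5 + 0 = 5)
d(H, C) = -3
J(V, M) = 12 - 25*M*V (J(V, M) = 9 - ((5**2*V)*M - 3) = 9 - ((25*V)*M - 3) = 9 - (25*M*V - 3) = 9 - (-3 + 25*M*V) = 9 + (3 - 25*M*V) = 12 - 25*M*V)
(-122255 + J(355, 337)/(-315038)) - 166753 = (-122255 + (12 - 25*337*355)/(-315038)) - 166753 = (-122255 + (12 - 2990875)*(-1/315038)) - 166753 = (-122255 - 2990863*(-1/315038)) - 166753 = (-122255 + 2990863/315038) - 166753 = -38511979827/315038 - 166753 = -91045511441/315038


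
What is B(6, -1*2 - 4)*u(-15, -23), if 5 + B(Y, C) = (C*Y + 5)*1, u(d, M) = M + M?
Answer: 1656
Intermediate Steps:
u(d, M) = 2*M
B(Y, C) = C*Y (B(Y, C) = -5 + (C*Y + 5)*1 = -5 + (5 + C*Y)*1 = -5 + (5 + C*Y) = C*Y)
B(6, -1*2 - 4)*u(-15, -23) = ((-1*2 - 4)*6)*(2*(-23)) = ((-2 - 4)*6)*(-46) = -6*6*(-46) = -36*(-46) = 1656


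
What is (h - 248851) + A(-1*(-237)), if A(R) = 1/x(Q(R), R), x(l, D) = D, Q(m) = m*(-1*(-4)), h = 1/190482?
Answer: -1248243064935/5016026 ≈ -2.4885e+5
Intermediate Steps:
h = 1/190482 ≈ 5.2498e-6
Q(m) = 4*m (Q(m) = m*4 = 4*m)
A(R) = 1/R
(h - 248851) + A(-1*(-237)) = (1/190482 - 248851) + 1/(-1*(-237)) = -47401636181/190482 + 1/237 = -1248243064935/5016026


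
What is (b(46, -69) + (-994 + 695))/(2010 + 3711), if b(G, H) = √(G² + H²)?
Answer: -299/5721 + 23*√13/5721 ≈ -0.037768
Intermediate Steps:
(b(46, -69) + (-994 + 695))/(2010 + 3711) = (√(46² + (-69)²) + (-994 + 695))/(2010 + 3711) = (√(2116 + 4761) - 299)/5721 = (√6877 - 299)*(1/5721) = (23*√13 - 299)*(1/5721) = (-299 + 23*√13)*(1/5721) = -299/5721 + 23*√13/5721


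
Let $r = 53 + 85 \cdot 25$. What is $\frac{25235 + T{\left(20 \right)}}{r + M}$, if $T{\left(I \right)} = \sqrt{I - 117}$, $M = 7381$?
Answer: $\frac{25235}{9559} + \frac{i \sqrt{97}}{9559} \approx 2.6399 + 0.0010303 i$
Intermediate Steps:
$T{\left(I \right)} = \sqrt{-117 + I}$
$r = 2178$ ($r = 53 + 2125 = 2178$)
$\frac{25235 + T{\left(20 \right)}}{r + M} = \frac{25235 + \sqrt{-117 + 20}}{2178 + 7381} = \frac{25235 + \sqrt{-97}}{9559} = \left(25235 + i \sqrt{97}\right) \frac{1}{9559} = \frac{25235}{9559} + \frac{i \sqrt{97}}{9559}$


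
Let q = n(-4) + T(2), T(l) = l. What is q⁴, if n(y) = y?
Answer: 16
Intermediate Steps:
q = -2 (q = -4 + 2 = -2)
q⁴ = (-2)⁴ = 16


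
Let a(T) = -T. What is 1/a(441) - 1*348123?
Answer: -153522244/441 ≈ -3.4812e+5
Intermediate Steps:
1/a(441) - 1*348123 = 1/(-1*441) - 1*348123 = 1/(-441) - 348123 = -1/441 - 348123 = -153522244/441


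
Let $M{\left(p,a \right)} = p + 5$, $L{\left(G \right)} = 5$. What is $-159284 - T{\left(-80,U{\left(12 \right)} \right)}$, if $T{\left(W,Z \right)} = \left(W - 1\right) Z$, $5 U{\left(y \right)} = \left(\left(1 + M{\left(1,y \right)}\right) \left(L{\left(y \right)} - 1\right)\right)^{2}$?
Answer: $- \frac{732916}{5} \approx -1.4658 \cdot 10^{5}$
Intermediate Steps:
$M{\left(p,a \right)} = 5 + p$
$U{\left(y \right)} = \frac{784}{5}$ ($U{\left(y \right)} = \frac{\left(\left(1 + \left(5 + 1\right)\right) \left(5 - 1\right)\right)^{2}}{5} = \frac{\left(\left(1 + 6\right) 4\right)^{2}}{5} = \frac{\left(7 \cdot 4\right)^{2}}{5} = \frac{28^{2}}{5} = \frac{1}{5} \cdot 784 = \frac{784}{5}$)
$T{\left(W,Z \right)} = Z \left(-1 + W\right)$ ($T{\left(W,Z \right)} = \left(-1 + W\right) Z = Z \left(-1 + W\right)$)
$-159284 - T{\left(-80,U{\left(12 \right)} \right)} = -159284 - \frac{784 \left(-1 - 80\right)}{5} = -159284 - \frac{784}{5} \left(-81\right) = -159284 - - \frac{63504}{5} = -159284 + \frac{63504}{5} = - \frac{732916}{5}$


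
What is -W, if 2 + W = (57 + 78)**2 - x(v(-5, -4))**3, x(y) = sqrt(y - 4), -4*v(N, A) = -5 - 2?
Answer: -18223 - 27*I/8 ≈ -18223.0 - 3.375*I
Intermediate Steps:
v(N, A) = 7/4 (v(N, A) = -(-5 - 2)/4 = -1/4*(-7) = 7/4)
x(y) = sqrt(-4 + y)
W = 18223 + 27*I/8 (W = -2 + ((57 + 78)**2 - (sqrt(-4 + 7/4))**3) = -2 + (135**2 - (sqrt(-9/4))**3) = -2 + (18225 - (3*I/2)**3) = -2 + (18225 - (-27)*I/8) = -2 + (18225 + 27*I/8) = 18223 + 27*I/8 ≈ 18223.0 + 3.375*I)
-W = -(18223 + 27*I/8) = -18223 - 27*I/8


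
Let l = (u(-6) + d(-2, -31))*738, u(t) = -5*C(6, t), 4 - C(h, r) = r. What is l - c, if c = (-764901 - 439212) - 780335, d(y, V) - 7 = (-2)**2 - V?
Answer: 1978544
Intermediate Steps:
C(h, r) = 4 - r
d(y, V) = 11 - V (d(y, V) = 7 + ((-2)**2 - V) = 7 + (4 - V) = 11 - V)
c = -1984448 (c = -1204113 - 780335 = -1984448)
u(t) = -20 + 5*t (u(t) = -5*(4 - t) = -20 + 5*t)
l = -5904 (l = ((-20 + 5*(-6)) + (11 - 1*(-31)))*738 = ((-20 - 30) + (11 + 31))*738 = (-50 + 42)*738 = -8*738 = -5904)
l - c = -5904 - 1*(-1984448) = -5904 + 1984448 = 1978544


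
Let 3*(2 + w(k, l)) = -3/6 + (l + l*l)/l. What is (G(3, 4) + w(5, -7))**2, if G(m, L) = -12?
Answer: 9409/36 ≈ 261.36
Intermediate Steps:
w(k, l) = -13/6 + (l + l**2)/(3*l) (w(k, l) = -2 + (-3/6 + (l + l*l)/l)/3 = -2 + (-3*1/6 + (l + l**2)/l)/3 = -2 + (-1/2 + (l + l**2)/l)/3 = -2 + (-1/6 + (l + l**2)/(3*l)) = -13/6 + (l + l**2)/(3*l))
(G(3, 4) + w(5, -7))**2 = (-12 + (-11/6 + (1/3)*(-7)))**2 = (-12 + (-11/6 - 7/3))**2 = (-12 - 25/6)**2 = (-97/6)**2 = 9409/36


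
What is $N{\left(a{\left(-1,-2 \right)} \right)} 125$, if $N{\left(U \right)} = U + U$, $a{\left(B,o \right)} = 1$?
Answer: $250$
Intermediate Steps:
$N{\left(U \right)} = 2 U$
$N{\left(a{\left(-1,-2 \right)} \right)} 125 = 2 \cdot 1 \cdot 125 = 2 \cdot 125 = 250$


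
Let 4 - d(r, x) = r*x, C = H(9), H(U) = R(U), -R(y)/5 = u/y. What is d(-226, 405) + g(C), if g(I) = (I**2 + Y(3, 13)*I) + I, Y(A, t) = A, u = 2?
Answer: 7413994/81 ≈ 91531.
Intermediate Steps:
R(y) = -10/y
H(U) = -10/U
C = -10/9 ≈ -1.1111
g(I) = I**2 + 4*I (g(I) = (I**2 + 3*I) + I = I**2 + 4*I)
d(r, x) = 4 - r*x
d(-226, 405) + g(C) = (4 - 1*(-226)*405) - 10*(4 - 10/9)/9 = (4 + 91530) - 10/9*26/9 = 91534 - 260/81 = 7413994/81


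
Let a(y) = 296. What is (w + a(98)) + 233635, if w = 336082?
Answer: 570013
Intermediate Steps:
(w + a(98)) + 233635 = (336082 + 296) + 233635 = 336378 + 233635 = 570013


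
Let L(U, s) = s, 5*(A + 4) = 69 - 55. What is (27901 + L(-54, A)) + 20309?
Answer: 241044/5 ≈ 48209.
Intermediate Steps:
A = -6/5 (A = -4 + (69 - 55)/5 = -4 + (⅕)*14 = -4 + 14/5 = -6/5 ≈ -1.2000)
(27901 + L(-54, A)) + 20309 = (27901 - 6/5) + 20309 = 139499/5 + 20309 = 241044/5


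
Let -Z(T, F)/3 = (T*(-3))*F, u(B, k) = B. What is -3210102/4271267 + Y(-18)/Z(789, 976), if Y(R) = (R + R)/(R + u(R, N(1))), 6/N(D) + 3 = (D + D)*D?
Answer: -3178264515355/4228905794256 ≈ -0.75156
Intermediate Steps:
N(D) = 6/(-3 + 2*D²) (N(D) = 6/(-3 + (D + D)*D) = 6/(-3 + (2*D)*D) = 6/(-3 + 2*D²))
Z(T, F) = 9*F*T (Z(T, F) = -3*T*(-3)*F = -3*(-3*T)*F = -(-9)*F*T = 9*F*T)
Y(R) = 1 (Y(R) = (R + R)/(R + R) = (2*R)/((2*R)) = (2*R)*(1/(2*R)) = 1)
-3210102/4271267 + Y(-18)/Z(789, 976) = -3210102/4271267 + 1/(9*976*789) = -3210102*1/4271267 + 1/6930576 = -458586/610181 + 1*(1/6930576) = -458586/610181 + 1/6930576 = -3178264515355/4228905794256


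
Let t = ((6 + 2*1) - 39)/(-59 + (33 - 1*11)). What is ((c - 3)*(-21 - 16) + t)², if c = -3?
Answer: 67980025/1369 ≈ 49657.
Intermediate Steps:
t = 31/37 (t = ((6 + 2) - 39)/(-59 + (33 - 11)) = (8 - 39)/(-59 + 22) = -31/(-37) = -31*(-1/37) = 31/37 ≈ 0.83784)
((c - 3)*(-21 - 16) + t)² = ((-3 - 3)*(-21 - 16) + 31/37)² = (-6*(-37) + 31/37)² = (222 + 31/37)² = (8245/37)² = 67980025/1369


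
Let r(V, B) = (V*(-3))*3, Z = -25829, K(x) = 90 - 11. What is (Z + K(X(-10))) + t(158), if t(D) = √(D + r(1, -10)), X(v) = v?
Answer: -25750 + √149 ≈ -25738.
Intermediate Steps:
K(x) = 79
r(V, B) = -9*V (r(V, B) = -3*V*3 = -9*V)
t(D) = √(-9 + D) (t(D) = √(D - 9*1) = √(D - 9) = √(-9 + D))
(Z + K(X(-10))) + t(158) = (-25829 + 79) + √(-9 + 158) = -25750 + √149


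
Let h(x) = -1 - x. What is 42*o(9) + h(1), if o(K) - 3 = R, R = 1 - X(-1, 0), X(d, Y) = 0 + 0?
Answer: 166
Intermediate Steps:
X(d, Y) = 0
R = 1 (R = 1 - 1*0 = 1 + 0 = 1)
o(K) = 4 (o(K) = 3 + 1 = 4)
42*o(9) + h(1) = 42*4 + (-1 - 1*1) = 168 + (-1 - 1) = 168 - 2 = 166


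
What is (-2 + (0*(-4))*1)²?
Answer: 4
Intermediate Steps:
(-2 + (0*(-4))*1)² = (-2 + 0*1)² = (-2 + 0)² = (-2)² = 4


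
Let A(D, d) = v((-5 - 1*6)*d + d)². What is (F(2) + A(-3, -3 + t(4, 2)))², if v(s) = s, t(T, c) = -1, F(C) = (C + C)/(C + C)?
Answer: 2563201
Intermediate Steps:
F(C) = 1 (F(C) = (2*C)/((2*C)) = (2*C)*(1/(2*C)) = 1)
A(D, d) = 100*d² (A(D, d) = ((-5 - 1*6)*d + d)² = ((-5 - 6)*d + d)² = (-11*d + d)² = (-10*d)² = 100*d²)
(F(2) + A(-3, -3 + t(4, 2)))² = (1 + 100*(-3 - 1)²)² = (1 + 100*(-4)²)² = (1 + 100*16)² = (1 + 1600)² = 1601² = 2563201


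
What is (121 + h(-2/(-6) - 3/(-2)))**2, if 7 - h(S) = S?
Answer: 573049/36 ≈ 15918.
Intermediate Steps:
h(S) = 7 - S
(121 + h(-2/(-6) - 3/(-2)))**2 = (121 + (7 - (-2/(-6) - 3/(-2))))**2 = (121 + (7 - (-2*(-1/6) - 3*(-1/2))))**2 = (121 + (7 - (1/3 + 3/2)))**2 = (121 + (7 - 1*11/6))**2 = (121 + (7 - 11/6))**2 = (121 + 31/6)**2 = (757/6)**2 = 573049/36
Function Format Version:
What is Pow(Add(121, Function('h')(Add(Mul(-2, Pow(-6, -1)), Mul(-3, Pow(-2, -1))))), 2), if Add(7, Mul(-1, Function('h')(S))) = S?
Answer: Rational(573049, 36) ≈ 15918.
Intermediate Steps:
Function('h')(S) = Add(7, Mul(-1, S))
Pow(Add(121, Function('h')(Add(Mul(-2, Pow(-6, -1)), Mul(-3, Pow(-2, -1))))), 2) = Pow(Add(121, Add(7, Mul(-1, Add(Mul(-2, Pow(-6, -1)), Mul(-3, Pow(-2, -1)))))), 2) = Pow(Add(121, Add(7, Mul(-1, Add(Mul(-2, Rational(-1, 6)), Mul(-3, Rational(-1, 2)))))), 2) = Pow(Add(121, Add(7, Mul(-1, Add(Rational(1, 3), Rational(3, 2))))), 2) = Pow(Add(121, Add(7, Mul(-1, Rational(11, 6)))), 2) = Pow(Add(121, Add(7, Rational(-11, 6))), 2) = Pow(Add(121, Rational(31, 6)), 2) = Pow(Rational(757, 6), 2) = Rational(573049, 36)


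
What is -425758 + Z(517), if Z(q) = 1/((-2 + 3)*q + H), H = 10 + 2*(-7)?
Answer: -218413853/513 ≈ -4.2576e+5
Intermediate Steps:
H = -4 (H = 10 - 14 = -4)
Z(q) = 1/(-4 + q) (Z(q) = 1/((-2 + 3)*q - 4) = 1/(1*q - 4) = 1/(q - 4) = 1/(-4 + q))
-425758 + Z(517) = -425758 + 1/(-4 + 517) = -425758 + 1/513 = -218413853/513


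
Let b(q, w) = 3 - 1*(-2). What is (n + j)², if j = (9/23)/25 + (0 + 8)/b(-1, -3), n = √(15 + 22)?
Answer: 13096166/330625 + 1858*√37/575 ≈ 59.266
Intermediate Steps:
n = √37 ≈ 6.0828
b(q, w) = 5 (b(q, w) = 3 + 2 = 5)
j = 929/575 (j = (9/23)/25 + (0 + 8)/5 = (9*(1/23))*(1/25) + 8*(⅕) = (9/23)*(1/25) + 8/5 = 9/575 + 8/5 = 929/575 ≈ 1.6157)
(n + j)² = (√37 + 929/575)² = (929/575 + √37)²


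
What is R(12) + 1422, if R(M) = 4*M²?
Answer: 1998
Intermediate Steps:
R(12) + 1422 = 4*12² + 1422 = 4*144 + 1422 = 576 + 1422 = 1998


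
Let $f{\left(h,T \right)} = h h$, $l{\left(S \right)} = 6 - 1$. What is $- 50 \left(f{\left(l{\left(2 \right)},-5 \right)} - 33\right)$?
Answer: $400$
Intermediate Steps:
$l{\left(S \right)} = 5$ ($l{\left(S \right)} = 6 - 1 = 5$)
$f{\left(h,T \right)} = h^{2}$
$- 50 \left(f{\left(l{\left(2 \right)},-5 \right)} - 33\right) = - 50 \left(5^{2} - 33\right) = - 50 \left(25 - 33\right) = \left(-50\right) \left(-8\right) = 400$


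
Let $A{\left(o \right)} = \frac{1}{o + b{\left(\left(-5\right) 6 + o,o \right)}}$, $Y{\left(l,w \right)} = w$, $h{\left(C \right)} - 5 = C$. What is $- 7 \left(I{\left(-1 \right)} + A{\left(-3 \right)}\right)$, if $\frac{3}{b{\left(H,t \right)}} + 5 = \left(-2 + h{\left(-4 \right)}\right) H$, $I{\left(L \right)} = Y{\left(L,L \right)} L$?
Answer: $- \frac{371}{81} \approx -4.5802$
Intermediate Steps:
$h{\left(C \right)} = 5 + C$
$I{\left(L \right)} = L^{2}$ ($I{\left(L \right)} = L L = L^{2}$)
$b{\left(H,t \right)} = \frac{3}{-5 - H}$ ($b{\left(H,t \right)} = \frac{3}{-5 + \left(-2 + \left(5 - 4\right)\right) H} = \frac{3}{-5 + \left(-2 + 1\right) H} = \frac{3}{-5 - H}$)
$A{\left(o \right)} = \frac{1}{o - \frac{3}{-25 + o}}$ ($A{\left(o \right)} = \frac{1}{o - \frac{3}{5 + \left(\left(-5\right) 6 + o\right)}} = \frac{1}{o - \frac{3}{5 + \left(-30 + o\right)}} = \frac{1}{o - \frac{3}{-25 + o}}$)
$- 7 \left(I{\left(-1 \right)} + A{\left(-3 \right)}\right) = - 7 \left(\left(-1\right)^{2} + \frac{-25 - 3}{-3 - 3 \left(-25 - 3\right)}\right) = - 7 \left(1 + \frac{1}{-3 - -84} \left(-28\right)\right) = - 7 \left(1 + \frac{1}{-3 + 84} \left(-28\right)\right) = - 7 \left(1 + \frac{1}{81} \left(-28\right)\right) = - 7 \left(1 - \frac{28}{81}\right) = \left(-7\right) \frac{53}{81} = - \frac{371}{81}$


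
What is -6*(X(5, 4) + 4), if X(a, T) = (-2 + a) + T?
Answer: -66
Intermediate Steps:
X(a, T) = -2 + T + a
-6*(X(5, 4) + 4) = -6*((-2 + 4 + 5) + 4) = -6*(7 + 4) = -6*11 = -66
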